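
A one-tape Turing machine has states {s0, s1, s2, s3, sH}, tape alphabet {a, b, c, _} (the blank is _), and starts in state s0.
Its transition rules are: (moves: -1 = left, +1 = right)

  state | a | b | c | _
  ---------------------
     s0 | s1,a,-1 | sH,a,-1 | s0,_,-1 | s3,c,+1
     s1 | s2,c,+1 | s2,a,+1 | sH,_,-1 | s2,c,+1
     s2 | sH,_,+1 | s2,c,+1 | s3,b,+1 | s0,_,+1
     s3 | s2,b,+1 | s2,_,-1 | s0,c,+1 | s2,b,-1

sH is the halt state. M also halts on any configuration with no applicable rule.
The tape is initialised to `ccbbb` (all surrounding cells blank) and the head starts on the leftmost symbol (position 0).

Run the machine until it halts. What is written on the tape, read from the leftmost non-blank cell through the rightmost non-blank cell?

s0 | _[c]cbbb   read c → write _, move -1, go to s0
s0 | [_]_cbbb   read _ → write c, move +1, go to s3
s3 | c[_]cbbb   read _ → write b, move -1, go to s2
s2 | [c]bcbbb   read c → write b, move +1, go to s3
s3 | b[b]cbbb   read b → write _, move -1, go to s2
s2 | [b]_cbbb   read b → write c, move +1, go to s2
s2 | c[_]cbbb   read _ → write _, move +1, go to s0
s0 | c_[c]bbb   read c → write _, move -1, go to s0
s0 | c[_]_bbb   read _ → write c, move +1, go to s3
s3 | cc[_]bbb   read _ → write b, move -1, go to s2
s2 | c[c]bbbb   read c → write b, move +1, go to s3
s3 | cb[b]bbb   read b → write _, move -1, go to s2
s2 | c[b]_bbb   read b → write c, move +1, go to s2
s2 | cc[_]bbb   read _ → write _, move +1, go to s0
s0 | cc_[b]bb   read b → write a, move -1, go to sH
sH | cc[_]abb
The non-blank tape span at halt is cc_abb.

cc_abb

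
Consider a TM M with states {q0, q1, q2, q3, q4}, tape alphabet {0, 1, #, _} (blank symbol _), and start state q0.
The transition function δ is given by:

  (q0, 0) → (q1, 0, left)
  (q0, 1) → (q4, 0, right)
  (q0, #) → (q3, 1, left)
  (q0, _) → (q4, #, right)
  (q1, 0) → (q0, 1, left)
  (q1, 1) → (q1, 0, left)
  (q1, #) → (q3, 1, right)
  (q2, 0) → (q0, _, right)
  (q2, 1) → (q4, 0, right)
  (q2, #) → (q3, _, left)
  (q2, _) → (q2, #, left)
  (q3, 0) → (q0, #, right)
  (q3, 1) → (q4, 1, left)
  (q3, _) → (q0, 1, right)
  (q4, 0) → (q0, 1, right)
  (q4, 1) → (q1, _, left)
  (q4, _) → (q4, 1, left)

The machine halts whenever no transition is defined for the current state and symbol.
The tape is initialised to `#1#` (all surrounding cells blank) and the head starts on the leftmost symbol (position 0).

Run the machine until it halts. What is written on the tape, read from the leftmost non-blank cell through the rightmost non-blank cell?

q0 | __[#]1#   read # → write 1, move left, go to q3
q3 | _[_]11#   read _ → write 1, move right, go to q0
q0 | _1[1]1#   read 1 → write 0, move right, go to q4
q4 | _10[1]#   read 1 → write _, move left, go to q1
q1 | _1[0]_#   read 0 → write 1, move left, go to q0
q0 | _[1]1_#   read 1 → write 0, move right, go to q4
q4 | _0[1]_#   read 1 → write _, move left, go to q1
q1 | _[0]__#   read 0 → write 1, move left, go to q0
q0 | [_]1__#   read _ → write #, move right, go to q4
q4 | #[1]__#   read 1 → write _, move left, go to q1
q1 | [#]___#   read # → write 1, move right, go to q3
q3 | 1[_]__#   read _ → write 1, move right, go to q0
q0 | 11[_]_#   read _ → write #, move right, go to q4
q4 | 11#[_]#   read _ → write 1, move left, go to q4
q4 | 11[#]1#
The non-blank tape span at halt is 11#1#.

11#1#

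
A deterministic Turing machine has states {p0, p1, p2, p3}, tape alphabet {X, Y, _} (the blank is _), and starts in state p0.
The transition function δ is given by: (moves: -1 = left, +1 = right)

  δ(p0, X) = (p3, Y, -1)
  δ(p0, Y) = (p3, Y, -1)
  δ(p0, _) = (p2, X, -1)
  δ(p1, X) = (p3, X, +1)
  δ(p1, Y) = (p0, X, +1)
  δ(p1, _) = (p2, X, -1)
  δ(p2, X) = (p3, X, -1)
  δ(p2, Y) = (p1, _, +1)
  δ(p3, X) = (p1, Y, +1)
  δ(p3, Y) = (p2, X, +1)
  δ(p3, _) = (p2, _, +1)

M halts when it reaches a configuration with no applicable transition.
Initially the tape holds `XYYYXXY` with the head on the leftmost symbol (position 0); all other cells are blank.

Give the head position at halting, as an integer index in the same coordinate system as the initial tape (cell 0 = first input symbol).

state=p0 head=0 tape=_[X]YYYXXY____   (p0,X)→(p3,Y,-1)
state=p3 head=-1 tape=[_]YYYYXXY____   (p3,_)→(p2,_,+1)
state=p2 head=0 tape=_[Y]YYYXXY____   (p2,Y)→(p1,_,+1)
state=p1 head=1 tape=__[Y]YYXXY____   (p1,Y)→(p0,X,+1)
state=p0 head=2 tape=__X[Y]YXXY____   (p0,Y)→(p3,Y,-1)
state=p3 head=1 tape=__[X]YYXXY____   (p3,X)→(p1,Y,+1)
state=p1 head=2 tape=__Y[Y]YXXY____   (p1,Y)→(p0,X,+1)
state=p0 head=3 tape=__YX[Y]XXY____   (p0,Y)→(p3,Y,-1)
state=p3 head=2 tape=__Y[X]YXXY____   (p3,X)→(p1,Y,+1)
state=p1 head=3 tape=__YY[Y]XXY____   (p1,Y)→(p0,X,+1)
state=p0 head=4 tape=__YYX[X]XY____   (p0,X)→(p3,Y,-1)
state=p3 head=3 tape=__YY[X]YXY____   (p3,X)→(p1,Y,+1)
state=p1 head=4 tape=__YYY[Y]XY____   (p1,Y)→(p0,X,+1)
state=p0 head=5 tape=__YYYX[X]Y____   (p0,X)→(p3,Y,-1)
state=p3 head=4 tape=__YYY[X]YY____   (p3,X)→(p1,Y,+1)
state=p1 head=5 tape=__YYYY[Y]Y____   (p1,Y)→(p0,X,+1)
state=p0 head=6 tape=__YYYYX[Y]____   (p0,Y)→(p3,Y,-1)
state=p3 head=5 tape=__YYYY[X]Y____   (p3,X)→(p1,Y,+1)
state=p1 head=6 tape=__YYYYY[Y]____   (p1,Y)→(p0,X,+1)
state=p0 head=7 tape=__YYYYYX[_]___   (p0,_)→(p2,X,-1)
state=p2 head=6 tape=__YYYYY[X]X___   (p2,X)→(p3,X,-1)
state=p3 head=5 tape=__YYYY[Y]XX___   (p3,Y)→(p2,X,+1)
state=p2 head=6 tape=__YYYYX[X]X___   (p2,X)→(p3,X,-1)
state=p3 head=5 tape=__YYYY[X]XX___   (p3,X)→(p1,Y,+1)
state=p1 head=6 tape=__YYYYY[X]X___   (p1,X)→(p3,X,+1)
state=p3 head=7 tape=__YYYYYX[X]___   (p3,X)→(p1,Y,+1)
state=p1 head=8 tape=__YYYYYXY[_]__   (p1,_)→(p2,X,-1)
state=p2 head=7 tape=__YYYYYX[Y]X__   (p2,Y)→(p1,_,+1)
state=p1 head=8 tape=__YYYYYX_[X]__   (p1,X)→(p3,X,+1)
state=p3 head=9 tape=__YYYYYX_X[_]_   (p3,_)→(p2,_,+1)
state=p2 head=10 tape=__YYYYYX_X_[_]
At halt the head is at cell 10.

10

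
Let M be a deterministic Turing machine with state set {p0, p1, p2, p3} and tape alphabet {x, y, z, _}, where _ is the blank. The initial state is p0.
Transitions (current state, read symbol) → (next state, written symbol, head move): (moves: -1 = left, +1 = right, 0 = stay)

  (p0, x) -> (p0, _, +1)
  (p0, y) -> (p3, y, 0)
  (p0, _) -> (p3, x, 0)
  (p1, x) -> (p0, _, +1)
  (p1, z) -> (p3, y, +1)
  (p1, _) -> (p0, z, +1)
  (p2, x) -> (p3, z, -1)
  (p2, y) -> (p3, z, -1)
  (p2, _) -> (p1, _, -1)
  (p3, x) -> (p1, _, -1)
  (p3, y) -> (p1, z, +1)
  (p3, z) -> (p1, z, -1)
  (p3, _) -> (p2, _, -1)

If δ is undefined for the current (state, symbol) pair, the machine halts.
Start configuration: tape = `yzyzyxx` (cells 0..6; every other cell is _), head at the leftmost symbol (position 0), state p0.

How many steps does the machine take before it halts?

17

state=p0 head=0 tape=[y]zyzyxx_   (p0,y)→(p3,y,0)
state=p3 head=0 tape=[y]zyzyxx_   (p3,y)→(p1,z,+1)
state=p1 head=1 tape=z[z]yzyxx_   (p1,z)→(p3,y,+1)
state=p3 head=2 tape=zy[y]zyxx_   (p3,y)→(p1,z,+1)
state=p1 head=3 tape=zyz[z]yxx_   (p1,z)→(p3,y,+1)
state=p3 head=4 tape=zyzy[y]xx_   (p3,y)→(p1,z,+1)
state=p1 head=5 tape=zyzyz[x]x_   (p1,x)→(p0,_,+1)
state=p0 head=6 tape=zyzyz_[x]_   (p0,x)→(p0,_,+1)
state=p0 head=7 tape=zyzyz__[_]   (p0,_)→(p3,x,0)
state=p3 head=7 tape=zyzyz__[x]   (p3,x)→(p1,_,-1)
state=p1 head=6 tape=zyzyz_[_]_   (p1,_)→(p0,z,+1)
state=p0 head=7 tape=zyzyz_z[_]   (p0,_)→(p3,x,0)
state=p3 head=7 tape=zyzyz_z[x]   (p3,x)→(p1,_,-1)
state=p1 head=6 tape=zyzyz_[z]_   (p1,z)→(p3,y,+1)
state=p3 head=7 tape=zyzyz_y[_]   (p3,_)→(p2,_,-1)
state=p2 head=6 tape=zyzyz_[y]_   (p2,y)→(p3,z,-1)
state=p3 head=5 tape=zyzyz[_]z_   (p3,_)→(p2,_,-1)
state=p2 head=4 tape=zyzy[z]_z_
M halts after 17 transitions.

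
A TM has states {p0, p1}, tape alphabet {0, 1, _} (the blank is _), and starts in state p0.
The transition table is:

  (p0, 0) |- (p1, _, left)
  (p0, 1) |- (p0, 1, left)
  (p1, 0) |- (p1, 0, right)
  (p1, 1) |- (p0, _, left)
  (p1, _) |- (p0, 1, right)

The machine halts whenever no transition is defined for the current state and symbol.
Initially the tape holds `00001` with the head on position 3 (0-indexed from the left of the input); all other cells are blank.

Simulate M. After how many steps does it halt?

state=p0 head=3 tape=_000[0]1   (p0,0)→(p1,_,left)
state=p1 head=2 tape=_00[0]_1   (p1,0)→(p1,0,right)
state=p1 head=3 tape=_000[_]1   (p1,_)→(p0,1,right)
state=p0 head=4 tape=_0001[1]   (p0,1)→(p0,1,left)
state=p0 head=3 tape=_000[1]1   (p0,1)→(p0,1,left)
state=p0 head=2 tape=_00[0]11   (p0,0)→(p1,_,left)
state=p1 head=1 tape=_0[0]_11   (p1,0)→(p1,0,right)
state=p1 head=2 tape=_00[_]11   (p1,_)→(p0,1,right)
state=p0 head=3 tape=_001[1]1   (p0,1)→(p0,1,left)
state=p0 head=2 tape=_00[1]11   (p0,1)→(p0,1,left)
state=p0 head=1 tape=_0[0]111   (p0,0)→(p1,_,left)
state=p1 head=0 tape=_[0]_111   (p1,0)→(p1,0,right)
state=p1 head=1 tape=_0[_]111   (p1,_)→(p0,1,right)
state=p0 head=2 tape=_01[1]11   (p0,1)→(p0,1,left)
state=p0 head=1 tape=_0[1]111   (p0,1)→(p0,1,left)
state=p0 head=0 tape=_[0]1111   (p0,0)→(p1,_,left)
state=p1 head=-1 tape=[_]_1111   (p1,_)→(p0,1,right)
state=p0 head=0 tape=1[_]1111
M halts after 17 transitions.

17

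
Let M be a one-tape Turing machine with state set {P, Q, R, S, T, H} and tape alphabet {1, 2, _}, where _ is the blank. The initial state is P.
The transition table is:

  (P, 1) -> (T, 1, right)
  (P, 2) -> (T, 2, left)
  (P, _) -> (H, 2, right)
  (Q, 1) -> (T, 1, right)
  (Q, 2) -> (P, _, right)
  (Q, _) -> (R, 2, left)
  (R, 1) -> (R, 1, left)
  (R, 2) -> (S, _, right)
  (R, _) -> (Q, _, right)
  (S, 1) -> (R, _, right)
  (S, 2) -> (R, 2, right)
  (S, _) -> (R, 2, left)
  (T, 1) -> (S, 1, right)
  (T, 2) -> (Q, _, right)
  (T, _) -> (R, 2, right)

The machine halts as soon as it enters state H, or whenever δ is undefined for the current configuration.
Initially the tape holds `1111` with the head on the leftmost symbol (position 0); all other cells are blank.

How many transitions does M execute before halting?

P | [1]111_____   read 1 → write 1, move right, go to T
T | 1[1]11_____   read 1 → write 1, move right, go to S
S | 11[1]1_____   read 1 → write _, move right, go to R
R | 11_[1]_____   read 1 → write 1, move left, go to R
R | 11[_]1_____   read _ → write _, move right, go to Q
Q | 11_[1]_____   read 1 → write 1, move right, go to T
T | 11_1[_]____   read _ → write 2, move right, go to R
R | 11_12[_]___   read _ → write _, move right, go to Q
Q | 11_12_[_]__   read _ → write 2, move left, go to R
R | 11_12[_]2__   read _ → write _, move right, go to Q
Q | 11_12_[2]__   read 2 → write _, move right, go to P
P | 11_12__[_]_   read _ → write 2, move right, go to H
H | 11_12__2[_]
M halts after 12 transitions.

12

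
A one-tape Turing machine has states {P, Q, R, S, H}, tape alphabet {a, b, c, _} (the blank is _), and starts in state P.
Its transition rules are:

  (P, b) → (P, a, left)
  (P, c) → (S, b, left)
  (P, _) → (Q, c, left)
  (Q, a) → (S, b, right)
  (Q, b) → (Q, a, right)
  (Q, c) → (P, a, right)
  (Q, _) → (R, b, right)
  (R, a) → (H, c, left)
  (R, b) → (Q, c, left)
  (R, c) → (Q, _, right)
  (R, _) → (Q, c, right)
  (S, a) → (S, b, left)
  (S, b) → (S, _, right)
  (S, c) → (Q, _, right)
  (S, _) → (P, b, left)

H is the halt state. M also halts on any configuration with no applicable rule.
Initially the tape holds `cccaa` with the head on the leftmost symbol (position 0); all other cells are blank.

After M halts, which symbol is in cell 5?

b

P | _____[c]ccaa_   read c → write b, move left, go to S
S | ____[_]bccaa_   read _ → write b, move left, go to P
P | ___[_]bbccaa_   read _ → write c, move left, go to Q
Q | __[_]cbbccaa_   read _ → write b, move right, go to R
R | __b[c]bbccaa_   read c → write _, move right, go to Q
Q | __b_[b]bccaa_   read b → write a, move right, go to Q
Q | __b_a[b]ccaa_   read b → write a, move right, go to Q
Q | __b_aa[c]caa_   read c → write a, move right, go to P
P | __b_aaa[c]aa_   read c → write b, move left, go to S
S | __b_aa[a]baa_   read a → write b, move left, go to S
S | __b_a[a]bbaa_   read a → write b, move left, go to S
S | __b_[a]bbbaa_   read a → write b, move left, go to S
S | __b[_]bbbbaa_   read _ → write b, move left, go to P
P | __[b]bbbbbaa_   read b → write a, move left, go to P
P | _[_]abbbbbaa_   read _ → write c, move left, go to Q
Q | [_]cabbbbbaa_   read _ → write b, move right, go to R
R | b[c]abbbbbaa_   read c → write _, move right, go to Q
Q | b_[a]bbbbbaa_   read a → write b, move right, go to S
S | b_b[b]bbbbaa_   read b → write _, move right, go to S
S | b_b_[b]bbbaa_   read b → write _, move right, go to S
S | b_b__[b]bbaa_   read b → write _, move right, go to S
S | b_b___[b]baa_   read b → write _, move right, go to S
S | b_b____[b]aa_   read b → write _, move right, go to S
S | b_b_____[a]a_   read a → write b, move left, go to S
S | b_b____[_]ba_   read _ → write b, move left, go to P
P | b_b___[_]bba_   read _ → write c, move left, go to Q
Q | b_b__[_]cbba_   read _ → write b, move right, go to R
R | b_b__b[c]bba_   read c → write _, move right, go to Q
Q | b_b__b_[b]ba_   read b → write a, move right, go to Q
Q | b_b__b_a[b]a_   read b → write a, move right, go to Q
Q | b_b__b_aa[a]_   read a → write b, move right, go to S
S | b_b__b_aab[_]   read _ → write b, move left, go to P
P | b_b__b_aa[b]b   read b → write a, move left, go to P
P | b_b__b_a[a]ab
Cell 5 holds b when M halts.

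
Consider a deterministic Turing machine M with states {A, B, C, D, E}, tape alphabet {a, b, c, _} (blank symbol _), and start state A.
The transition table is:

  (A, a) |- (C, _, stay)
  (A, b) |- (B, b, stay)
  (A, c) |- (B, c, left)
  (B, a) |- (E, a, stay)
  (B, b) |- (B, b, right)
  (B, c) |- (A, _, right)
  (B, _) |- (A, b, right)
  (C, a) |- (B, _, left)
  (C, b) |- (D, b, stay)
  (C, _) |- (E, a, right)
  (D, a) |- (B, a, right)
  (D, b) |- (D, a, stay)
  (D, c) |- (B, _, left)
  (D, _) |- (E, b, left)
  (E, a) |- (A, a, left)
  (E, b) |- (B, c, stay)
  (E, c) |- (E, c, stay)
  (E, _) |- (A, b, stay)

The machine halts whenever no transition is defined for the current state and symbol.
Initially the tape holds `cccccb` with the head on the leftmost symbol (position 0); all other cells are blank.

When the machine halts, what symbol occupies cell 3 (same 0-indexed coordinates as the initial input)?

A | _[c]ccccb__   read c → write c, move left, go to B
B | [_]cccccb__   read _ → write b, move right, go to A
A | b[c]ccccb__   read c → write c, move left, go to B
B | [b]cccccb__   read b → write b, move right, go to B
B | b[c]ccccb__   read c → write _, move right, go to A
A | b_[c]cccb__   read c → write c, move left, go to B
B | b[_]ccccb__   read _ → write b, move right, go to A
A | bb[c]cccb__   read c → write c, move left, go to B
B | b[b]ccccb__   read b → write b, move right, go to B
B | bb[c]cccb__   read c → write _, move right, go to A
A | bb_[c]ccb__   read c → write c, move left, go to B
B | bb[_]cccb__   read _ → write b, move right, go to A
A | bbb[c]ccb__   read c → write c, move left, go to B
B | bb[b]cccb__   read b → write b, move right, go to B
B | bbb[c]ccb__   read c → write _, move right, go to A
A | bbb_[c]cb__   read c → write c, move left, go to B
B | bbb[_]ccb__   read _ → write b, move right, go to A
A | bbbb[c]cb__   read c → write c, move left, go to B
B | bbb[b]ccb__   read b → write b, move right, go to B
B | bbbb[c]cb__   read c → write _, move right, go to A
A | bbbb_[c]b__   read c → write c, move left, go to B
B | bbbb[_]cb__   read _ → write b, move right, go to A
A | bbbbb[c]b__   read c → write c, move left, go to B
B | bbbb[b]cb__   read b → write b, move right, go to B
B | bbbbb[c]b__   read c → write _, move right, go to A
A | bbbbb_[b]__   read b → write b, move stay, go to B
B | bbbbb_[b]__   read b → write b, move right, go to B
B | bbbbb_b[_]_   read _ → write b, move right, go to A
A | bbbbb_bb[_]
Cell 3 holds b when M halts.

b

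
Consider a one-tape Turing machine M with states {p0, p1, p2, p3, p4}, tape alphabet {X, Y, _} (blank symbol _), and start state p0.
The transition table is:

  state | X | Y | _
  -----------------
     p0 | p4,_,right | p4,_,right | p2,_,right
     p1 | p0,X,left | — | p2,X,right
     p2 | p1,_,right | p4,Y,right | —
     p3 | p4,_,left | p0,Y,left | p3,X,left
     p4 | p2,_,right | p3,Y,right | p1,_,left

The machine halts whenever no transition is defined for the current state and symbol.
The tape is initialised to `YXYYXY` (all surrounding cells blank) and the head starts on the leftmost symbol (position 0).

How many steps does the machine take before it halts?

state=p0 head=0 tape=[Y]XYYXY_   (p0,Y)→(p4,_,right)
state=p4 head=1 tape=_[X]YYXY_   (p4,X)→(p2,_,right)
state=p2 head=2 tape=__[Y]YXY_   (p2,Y)→(p4,Y,right)
state=p4 head=3 tape=__Y[Y]XY_   (p4,Y)→(p3,Y,right)
state=p3 head=4 tape=__YY[X]Y_   (p3,X)→(p4,_,left)
state=p4 head=3 tape=__Y[Y]_Y_   (p4,Y)→(p3,Y,right)
state=p3 head=4 tape=__YY[_]Y_   (p3,_)→(p3,X,left)
state=p3 head=3 tape=__Y[Y]XY_   (p3,Y)→(p0,Y,left)
state=p0 head=2 tape=__[Y]YXY_   (p0,Y)→(p4,_,right)
state=p4 head=3 tape=___[Y]XY_   (p4,Y)→(p3,Y,right)
state=p3 head=4 tape=___Y[X]Y_   (p3,X)→(p4,_,left)
state=p4 head=3 tape=___[Y]_Y_   (p4,Y)→(p3,Y,right)
state=p3 head=4 tape=___Y[_]Y_   (p3,_)→(p3,X,left)
state=p3 head=3 tape=___[Y]XY_   (p3,Y)→(p0,Y,left)
state=p0 head=2 tape=__[_]YXY_   (p0,_)→(p2,_,right)
state=p2 head=3 tape=___[Y]XY_   (p2,Y)→(p4,Y,right)
state=p4 head=4 tape=___Y[X]Y_   (p4,X)→(p2,_,right)
state=p2 head=5 tape=___Y_[Y]_   (p2,Y)→(p4,Y,right)
state=p4 head=6 tape=___Y_Y[_]   (p4,_)→(p1,_,left)
state=p1 head=5 tape=___Y_[Y]_
M halts after 19 transitions.

19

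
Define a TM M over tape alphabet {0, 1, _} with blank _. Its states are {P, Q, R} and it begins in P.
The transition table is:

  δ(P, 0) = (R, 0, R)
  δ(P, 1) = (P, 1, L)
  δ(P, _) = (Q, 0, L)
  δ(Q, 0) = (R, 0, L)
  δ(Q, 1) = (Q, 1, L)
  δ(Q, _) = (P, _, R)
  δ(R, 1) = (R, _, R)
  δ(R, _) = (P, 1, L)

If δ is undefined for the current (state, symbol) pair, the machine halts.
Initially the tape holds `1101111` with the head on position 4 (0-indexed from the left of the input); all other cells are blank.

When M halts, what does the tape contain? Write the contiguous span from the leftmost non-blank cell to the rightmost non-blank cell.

state=P head=4 tape=1101[1]11__   (P,1)→(P,1,L)
state=P head=3 tape=110[1]111__   (P,1)→(P,1,L)
state=P head=2 tape=11[0]1111__   (P,0)→(R,0,R)
state=R head=3 tape=110[1]111__   (R,1)→(R,_,R)
state=R head=4 tape=110_[1]11__   (R,1)→(R,_,R)
state=R head=5 tape=110__[1]1__   (R,1)→(R,_,R)
state=R head=6 tape=110___[1]__   (R,1)→(R,_,R)
state=R head=7 tape=110____[_]_   (R,_)→(P,1,L)
state=P head=6 tape=110___[_]1_   (P,_)→(Q,0,L)
state=Q head=5 tape=110__[_]01_   (Q,_)→(P,_,R)
state=P head=6 tape=110___[0]1_   (P,0)→(R,0,R)
state=R head=7 tape=110___0[1]_   (R,1)→(R,_,R)
state=R head=8 tape=110___0_[_]   (R,_)→(P,1,L)
state=P head=7 tape=110___0[_]1   (P,_)→(Q,0,L)
state=Q head=6 tape=110___[0]01   (Q,0)→(R,0,L)
state=R head=5 tape=110__[_]001   (R,_)→(P,1,L)
state=P head=4 tape=110_[_]1001   (P,_)→(Q,0,L)
state=Q head=3 tape=110[_]01001   (Q,_)→(P,_,R)
state=P head=4 tape=110_[0]1001   (P,0)→(R,0,R)
state=R head=5 tape=110_0[1]001   (R,1)→(R,_,R)
state=R head=6 tape=110_0_[0]01
The non-blank tape span at halt is 110_0_001.

110_0_001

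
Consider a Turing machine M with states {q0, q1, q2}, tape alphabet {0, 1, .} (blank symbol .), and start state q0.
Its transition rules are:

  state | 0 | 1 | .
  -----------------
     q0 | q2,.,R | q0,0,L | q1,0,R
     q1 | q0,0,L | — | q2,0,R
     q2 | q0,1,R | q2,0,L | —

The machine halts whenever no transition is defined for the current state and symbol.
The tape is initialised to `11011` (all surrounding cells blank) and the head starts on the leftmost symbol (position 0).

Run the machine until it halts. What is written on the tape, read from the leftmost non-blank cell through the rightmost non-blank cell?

1.1.0

q0 | .[1]1011   read 1 → write 0, move L, go to q0
q0 | [.]01011   read . → write 0, move R, go to q1
q1 | 0[0]1011   read 0 → write 0, move L, go to q0
q0 | [0]01011   read 0 → write ., move R, go to q2
q2 | .[0]1011   read 0 → write 1, move R, go to q0
q0 | .1[1]011   read 1 → write 0, move L, go to q0
q0 | .[1]0011   read 1 → write 0, move L, go to q0
q0 | [.]00011   read . → write 0, move R, go to q1
q1 | 0[0]0011   read 0 → write 0, move L, go to q0
q0 | [0]00011   read 0 → write ., move R, go to q2
q2 | .[0]0011   read 0 → write 1, move R, go to q0
q0 | .1[0]011   read 0 → write ., move R, go to q2
q2 | .1.[0]11   read 0 → write 1, move R, go to q0
q0 | .1.1[1]1   read 1 → write 0, move L, go to q0
q0 | .1.[1]01   read 1 → write 0, move L, go to q0
q0 | .1[.]001   read . → write 0, move R, go to q1
q1 | .10[0]01   read 0 → write 0, move L, go to q0
q0 | .1[0]001   read 0 → write ., move R, go to q2
q2 | .1.[0]01   read 0 → write 1, move R, go to q0
q0 | .1.1[0]1   read 0 → write ., move R, go to q2
q2 | .1.1.[1]   read 1 → write 0, move L, go to q2
q2 | .1.1[.]0
The non-blank tape span at halt is 1.1.0.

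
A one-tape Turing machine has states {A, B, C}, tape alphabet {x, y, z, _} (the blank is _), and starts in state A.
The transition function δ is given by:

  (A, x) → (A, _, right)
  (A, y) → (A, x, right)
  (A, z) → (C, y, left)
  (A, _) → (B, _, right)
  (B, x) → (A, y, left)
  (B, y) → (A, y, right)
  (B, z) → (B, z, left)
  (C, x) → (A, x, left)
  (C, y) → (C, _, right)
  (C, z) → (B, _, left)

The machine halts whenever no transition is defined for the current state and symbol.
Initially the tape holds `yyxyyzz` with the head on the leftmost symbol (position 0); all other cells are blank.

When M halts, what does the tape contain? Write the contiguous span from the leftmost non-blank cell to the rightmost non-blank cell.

state=A head=0 tape=[y]yxyyzz__   (A,y)→(A,x,right)
state=A head=1 tape=x[y]xyyzz__   (A,y)→(A,x,right)
state=A head=2 tape=xx[x]yyzz__   (A,x)→(A,_,right)
state=A head=3 tape=xx_[y]yzz__   (A,y)→(A,x,right)
state=A head=4 tape=xx_x[y]zz__   (A,y)→(A,x,right)
state=A head=5 tape=xx_xx[z]z__   (A,z)→(C,y,left)
state=C head=4 tape=xx_x[x]yz__   (C,x)→(A,x,left)
state=A head=3 tape=xx_[x]xyz__   (A,x)→(A,_,right)
state=A head=4 tape=xx__[x]yz__   (A,x)→(A,_,right)
state=A head=5 tape=xx___[y]z__   (A,y)→(A,x,right)
state=A head=6 tape=xx___x[z]__   (A,z)→(C,y,left)
state=C head=5 tape=xx___[x]y__   (C,x)→(A,x,left)
state=A head=4 tape=xx__[_]xy__   (A,_)→(B,_,right)
state=B head=5 tape=xx___[x]y__   (B,x)→(A,y,left)
state=A head=4 tape=xx__[_]yy__   (A,_)→(B,_,right)
state=B head=5 tape=xx___[y]y__   (B,y)→(A,y,right)
state=A head=6 tape=xx___y[y]__   (A,y)→(A,x,right)
state=A head=7 tape=xx___yx[_]_   (A,_)→(B,_,right)
state=B head=8 tape=xx___yx_[_]
The non-blank tape span at halt is xx___yx.

xx___yx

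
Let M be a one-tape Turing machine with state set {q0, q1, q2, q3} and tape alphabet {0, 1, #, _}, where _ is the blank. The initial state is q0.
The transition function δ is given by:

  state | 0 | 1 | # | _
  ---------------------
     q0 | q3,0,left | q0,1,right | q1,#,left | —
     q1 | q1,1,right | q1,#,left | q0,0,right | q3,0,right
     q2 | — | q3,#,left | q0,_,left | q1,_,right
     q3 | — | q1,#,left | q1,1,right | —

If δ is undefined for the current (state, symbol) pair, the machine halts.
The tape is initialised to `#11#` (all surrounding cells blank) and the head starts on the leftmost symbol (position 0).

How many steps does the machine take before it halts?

18

state=q0 head=0 tape=_[#]11#_   (q0,#)→(q1,#,left)
state=q1 head=-1 tape=[_]#11#_   (q1,_)→(q3,0,right)
state=q3 head=0 tape=0[#]11#_   (q3,#)→(q1,1,right)
state=q1 head=1 tape=01[1]1#_   (q1,1)→(q1,#,left)
state=q1 head=0 tape=0[1]#1#_   (q1,1)→(q1,#,left)
state=q1 head=-1 tape=[0]##1#_   (q1,0)→(q1,1,right)
state=q1 head=0 tape=1[#]#1#_   (q1,#)→(q0,0,right)
state=q0 head=1 tape=10[#]1#_   (q0,#)→(q1,#,left)
state=q1 head=0 tape=1[0]#1#_   (q1,0)→(q1,1,right)
state=q1 head=1 tape=11[#]1#_   (q1,#)→(q0,0,right)
state=q0 head=2 tape=110[1]#_   (q0,1)→(q0,1,right)
state=q0 head=3 tape=1101[#]_   (q0,#)→(q1,#,left)
state=q1 head=2 tape=110[1]#_   (q1,1)→(q1,#,left)
state=q1 head=1 tape=11[0]##_   (q1,0)→(q1,1,right)
state=q1 head=2 tape=111[#]#_   (q1,#)→(q0,0,right)
state=q0 head=3 tape=1110[#]_   (q0,#)→(q1,#,left)
state=q1 head=2 tape=111[0]#_   (q1,0)→(q1,1,right)
state=q1 head=3 tape=1111[#]_   (q1,#)→(q0,0,right)
state=q0 head=4 tape=11110[_]
M halts after 18 transitions.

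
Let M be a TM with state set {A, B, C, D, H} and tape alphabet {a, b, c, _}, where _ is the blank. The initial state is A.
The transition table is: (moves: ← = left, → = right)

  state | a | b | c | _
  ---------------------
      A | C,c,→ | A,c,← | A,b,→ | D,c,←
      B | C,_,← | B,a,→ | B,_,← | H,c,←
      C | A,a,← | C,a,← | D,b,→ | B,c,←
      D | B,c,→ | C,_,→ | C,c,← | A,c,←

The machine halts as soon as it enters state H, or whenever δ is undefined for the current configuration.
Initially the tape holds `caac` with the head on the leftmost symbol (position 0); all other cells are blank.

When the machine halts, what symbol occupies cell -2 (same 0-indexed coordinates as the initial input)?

A | ___[c]aac___   read c → write b, move →, go to A
A | ___b[a]ac___   read a → write c, move →, go to C
C | ___bc[a]c___   read a → write a, move ←, go to A
A | ___b[c]ac___   read c → write b, move →, go to A
A | ___bb[a]c___   read a → write c, move →, go to C
C | ___bbc[c]___   read c → write b, move →, go to D
D | ___bbcb[_]__   read _ → write c, move ←, go to A
A | ___bbc[b]c__   read b → write c, move ←, go to A
A | ___bb[c]cc__   read c → write b, move →, go to A
A | ___bbb[c]c__   read c → write b, move →, go to A
A | ___bbbb[c]__   read c → write b, move →, go to A
A | ___bbbbb[_]_   read _ → write c, move ←, go to D
D | ___bbbb[b]c_   read b → write _, move →, go to C
C | ___bbbb_[c]_   read c → write b, move →, go to D
D | ___bbbb_b[_]   read _ → write c, move ←, go to A
A | ___bbbb_[b]c   read b → write c, move ←, go to A
A | ___bbbb[_]cc   read _ → write c, move ←, go to D
D | ___bbb[b]ccc   read b → write _, move →, go to C
C | ___bbb_[c]cc   read c → write b, move →, go to D
D | ___bbb_b[c]c   read c → write c, move ←, go to C
C | ___bbb_[b]cc   read b → write a, move ←, go to C
C | ___bbb[_]acc   read _ → write c, move ←, go to B
B | ___bb[b]cacc   read b → write a, move →, go to B
B | ___bba[c]acc   read c → write _, move ←, go to B
B | ___bb[a]_acc   read a → write _, move ←, go to C
C | ___b[b]__acc   read b → write a, move ←, go to C
C | ___[b]a__acc   read b → write a, move ←, go to C
C | __[_]aa__acc   read _ → write c, move ←, go to B
B | _[_]caa__acc   read _ → write c, move ←, go to H
H | [_]ccaa__acc
Cell -2 holds c when M halts.

c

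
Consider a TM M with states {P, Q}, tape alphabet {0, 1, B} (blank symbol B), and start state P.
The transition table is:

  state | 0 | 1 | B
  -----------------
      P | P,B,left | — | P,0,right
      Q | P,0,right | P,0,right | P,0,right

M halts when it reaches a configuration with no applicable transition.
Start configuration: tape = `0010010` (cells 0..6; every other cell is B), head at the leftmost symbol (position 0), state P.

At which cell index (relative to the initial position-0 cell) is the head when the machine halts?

2

P | BB[0]010010   read 0 → write B, move left, go to P
P | B[B]B010010   read B → write 0, move right, go to P
P | B0[B]010010   read B → write 0, move right, go to P
P | B00[0]10010   read 0 → write B, move left, go to P
P | B0[0]B10010   read 0 → write B, move left, go to P
P | B[0]BB10010   read 0 → write B, move left, go to P
P | [B]BBB10010   read B → write 0, move right, go to P
P | 0[B]BB10010   read B → write 0, move right, go to P
P | 00[B]B10010   read B → write 0, move right, go to P
P | 000[B]10010   read B → write 0, move right, go to P
P | 0000[1]0010
At halt the head is at cell 2.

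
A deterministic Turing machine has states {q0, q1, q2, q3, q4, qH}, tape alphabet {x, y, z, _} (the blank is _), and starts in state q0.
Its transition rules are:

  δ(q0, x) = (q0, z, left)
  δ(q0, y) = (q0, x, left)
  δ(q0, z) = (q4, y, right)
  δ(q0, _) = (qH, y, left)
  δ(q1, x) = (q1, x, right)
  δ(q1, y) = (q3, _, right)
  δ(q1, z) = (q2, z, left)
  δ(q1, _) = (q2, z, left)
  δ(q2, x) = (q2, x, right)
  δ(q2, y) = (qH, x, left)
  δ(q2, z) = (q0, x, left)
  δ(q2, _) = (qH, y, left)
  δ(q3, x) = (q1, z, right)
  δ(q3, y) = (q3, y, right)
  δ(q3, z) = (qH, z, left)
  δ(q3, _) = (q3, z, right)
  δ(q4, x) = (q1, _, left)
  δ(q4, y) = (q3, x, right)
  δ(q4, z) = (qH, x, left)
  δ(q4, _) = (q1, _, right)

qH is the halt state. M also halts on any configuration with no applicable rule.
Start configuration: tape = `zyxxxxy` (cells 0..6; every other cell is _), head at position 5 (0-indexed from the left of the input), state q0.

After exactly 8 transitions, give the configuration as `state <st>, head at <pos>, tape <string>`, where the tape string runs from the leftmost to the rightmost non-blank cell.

q0 | zyxxx[x]y   read x → write z, move left, go to q0
q0 | zyxx[x]zy   read x → write z, move left, go to q0
q0 | zyx[x]zzy   read x → write z, move left, go to q0
q0 | zy[x]zzzy   read x → write z, move left, go to q0
q0 | z[y]zzzzy   read y → write x, move left, go to q0
q0 | [z]xzzzzy   read z → write y, move right, go to q4
q4 | y[x]zzzzy   read x → write _, move left, go to q1
q1 | [y]_zzzzy   read y → write _, move right, go to q3
q3 | _[_]zzzzy
After 8 steps: state q3, head at 1, tape zzzzy.

state q3, head at 1, tape zzzzy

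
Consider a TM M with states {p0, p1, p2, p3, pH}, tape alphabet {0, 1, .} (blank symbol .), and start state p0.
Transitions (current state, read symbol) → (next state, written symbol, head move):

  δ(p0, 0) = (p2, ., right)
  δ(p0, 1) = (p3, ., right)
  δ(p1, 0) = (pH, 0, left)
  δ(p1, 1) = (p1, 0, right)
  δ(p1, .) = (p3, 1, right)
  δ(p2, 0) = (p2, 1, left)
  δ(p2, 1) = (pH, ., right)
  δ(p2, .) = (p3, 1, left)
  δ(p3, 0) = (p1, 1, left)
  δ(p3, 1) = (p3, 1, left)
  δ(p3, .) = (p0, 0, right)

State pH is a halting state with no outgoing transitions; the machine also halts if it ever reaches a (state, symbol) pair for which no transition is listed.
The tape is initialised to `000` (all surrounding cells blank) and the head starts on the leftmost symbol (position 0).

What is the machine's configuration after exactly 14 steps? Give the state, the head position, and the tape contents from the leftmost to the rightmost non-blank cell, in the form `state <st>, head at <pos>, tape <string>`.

state=p0 head=0 tape=..[0]00   (p0,0)→(p2,.,right)
state=p2 head=1 tape=...[0]0   (p2,0)→(p2,1,left)
state=p2 head=0 tape=..[.]10   (p2,.)→(p3,1,left)
state=p3 head=-1 tape=.[.]110   (p3,.)→(p0,0,right)
state=p0 head=0 tape=.0[1]10   (p0,1)→(p3,.,right)
state=p3 head=1 tape=.0.[1]0   (p3,1)→(p3,1,left)
state=p3 head=0 tape=.0[.]10   (p3,.)→(p0,0,right)
state=p0 head=1 tape=.00[1]0   (p0,1)→(p3,.,right)
state=p3 head=2 tape=.00.[0]   (p3,0)→(p1,1,left)
state=p1 head=1 tape=.00[.]1   (p1,.)→(p3,1,right)
state=p3 head=2 tape=.001[1]   (p3,1)→(p3,1,left)
state=p3 head=1 tape=.00[1]1   (p3,1)→(p3,1,left)
state=p3 head=0 tape=.0[0]11   (p3,0)→(p1,1,left)
state=p1 head=-1 tape=.[0]111   (p1,0)→(pH,0,left)
state=pH head=-2 tape=[.]0111
After 14 steps: state pH, head at -2, tape 0111.

state pH, head at -2, tape 0111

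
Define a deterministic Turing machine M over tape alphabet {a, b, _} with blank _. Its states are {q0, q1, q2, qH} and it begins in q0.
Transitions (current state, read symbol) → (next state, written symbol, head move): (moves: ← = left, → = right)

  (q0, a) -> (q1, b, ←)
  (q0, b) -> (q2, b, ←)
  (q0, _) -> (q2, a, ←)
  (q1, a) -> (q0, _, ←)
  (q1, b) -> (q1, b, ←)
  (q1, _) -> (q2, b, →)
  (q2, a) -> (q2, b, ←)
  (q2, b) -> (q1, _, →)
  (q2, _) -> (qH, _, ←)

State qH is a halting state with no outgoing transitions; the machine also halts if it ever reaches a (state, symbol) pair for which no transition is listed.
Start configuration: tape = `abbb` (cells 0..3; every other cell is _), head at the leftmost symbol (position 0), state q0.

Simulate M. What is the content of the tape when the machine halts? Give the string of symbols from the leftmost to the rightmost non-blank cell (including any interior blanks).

q0 | _[a]bbb__   read a → write b, move ←, go to q1
q1 | [_]bbbb__   read _ → write b, move →, go to q2
q2 | b[b]bbb__   read b → write _, move →, go to q1
q1 | b_[b]bb__   read b → write b, move ←, go to q1
q1 | b[_]bbb__   read _ → write b, move →, go to q2
q2 | bb[b]bb__   read b → write _, move →, go to q1
q1 | bb_[b]b__   read b → write b, move ←, go to q1
q1 | bb[_]bb__   read _ → write b, move →, go to q2
q2 | bbb[b]b__   read b → write _, move →, go to q1
q1 | bbb_[b]__   read b → write b, move ←, go to q1
q1 | bbb[_]b__   read _ → write b, move →, go to q2
q2 | bbbb[b]__   read b → write _, move →, go to q1
q1 | bbbb_[_]_   read _ → write b, move →, go to q2
q2 | bbbb_b[_]   read _ → write _, move ←, go to qH
qH | bbbb_[b]_
The non-blank tape span at halt is bbbb_b.

bbbb_b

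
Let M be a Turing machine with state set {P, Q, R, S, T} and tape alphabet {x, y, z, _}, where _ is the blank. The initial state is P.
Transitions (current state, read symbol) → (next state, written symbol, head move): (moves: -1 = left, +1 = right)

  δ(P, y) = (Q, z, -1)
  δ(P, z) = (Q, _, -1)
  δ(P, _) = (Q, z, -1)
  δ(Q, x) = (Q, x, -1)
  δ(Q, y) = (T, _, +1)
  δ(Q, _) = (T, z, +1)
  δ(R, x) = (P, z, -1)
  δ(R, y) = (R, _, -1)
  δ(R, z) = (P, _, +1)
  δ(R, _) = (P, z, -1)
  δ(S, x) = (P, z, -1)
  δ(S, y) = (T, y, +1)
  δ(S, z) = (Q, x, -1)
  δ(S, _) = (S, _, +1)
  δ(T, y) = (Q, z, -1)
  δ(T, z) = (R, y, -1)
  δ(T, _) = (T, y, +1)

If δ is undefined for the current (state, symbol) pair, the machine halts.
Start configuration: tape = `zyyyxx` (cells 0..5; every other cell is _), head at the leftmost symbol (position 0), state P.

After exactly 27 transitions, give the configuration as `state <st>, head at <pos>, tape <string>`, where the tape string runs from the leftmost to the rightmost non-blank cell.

state T, head at -1, tape zzyyyyxx

state=P head=0 tape=__[z]yyyxx   (P,z)→(Q,_,-1)
state=Q head=-1 tape=_[_]_yyyxx   (Q,_)→(T,z,+1)
state=T head=0 tape=_z[_]yyyxx   (T,_)→(T,y,+1)
state=T head=1 tape=_zy[y]yyxx   (T,y)→(Q,z,-1)
state=Q head=0 tape=_z[y]zyyxx   (Q,y)→(T,_,+1)
state=T head=1 tape=_z_[z]yyxx   (T,z)→(R,y,-1)
state=R head=0 tape=_z[_]yyyxx   (R,_)→(P,z,-1)
state=P head=-1 tape=_[z]zyyyxx   (P,z)→(Q,_,-1)
state=Q head=-2 tape=[_]_zyyyxx   (Q,_)→(T,z,+1)
state=T head=-1 tape=z[_]zyyyxx   (T,_)→(T,y,+1)
state=T head=0 tape=zy[z]yyyxx   (T,z)→(R,y,-1)
state=R head=-1 tape=z[y]yyyyxx   (R,y)→(R,_,-1)
state=R head=-2 tape=[z]_yyyyxx   (R,z)→(P,_,+1)
state=P head=-1 tape=_[_]yyyyxx   (P,_)→(Q,z,-1)
state=Q head=-2 tape=[_]zyyyyxx   (Q,_)→(T,z,+1)
state=T head=-1 tape=z[z]yyyyxx   (T,z)→(R,y,-1)
state=R head=-2 tape=[z]yyyyyxx   (R,z)→(P,_,+1)
state=P head=-1 tape=_[y]yyyyxx   (P,y)→(Q,z,-1)
state=Q head=-2 tape=[_]zyyyyxx   (Q,_)→(T,z,+1)
state=T head=-1 tape=z[z]yyyyxx   (T,z)→(R,y,-1)
state=R head=-2 tape=[z]yyyyyxx   (R,z)→(P,_,+1)
state=P head=-1 tape=_[y]yyyyxx   (P,y)→(Q,z,-1)
state=Q head=-2 tape=[_]zyyyyxx   (Q,_)→(T,z,+1)
state=T head=-1 tape=z[z]yyyyxx   (T,z)→(R,y,-1)
state=R head=-2 tape=[z]yyyyyxx   (R,z)→(P,_,+1)
state=P head=-1 tape=_[y]yyyyxx   (P,y)→(Q,z,-1)
state=Q head=-2 tape=[_]zyyyyxx   (Q,_)→(T,z,+1)
state=T head=-1 tape=z[z]yyyyxx
After 27 steps: state T, head at -1, tape zzyyyyxx.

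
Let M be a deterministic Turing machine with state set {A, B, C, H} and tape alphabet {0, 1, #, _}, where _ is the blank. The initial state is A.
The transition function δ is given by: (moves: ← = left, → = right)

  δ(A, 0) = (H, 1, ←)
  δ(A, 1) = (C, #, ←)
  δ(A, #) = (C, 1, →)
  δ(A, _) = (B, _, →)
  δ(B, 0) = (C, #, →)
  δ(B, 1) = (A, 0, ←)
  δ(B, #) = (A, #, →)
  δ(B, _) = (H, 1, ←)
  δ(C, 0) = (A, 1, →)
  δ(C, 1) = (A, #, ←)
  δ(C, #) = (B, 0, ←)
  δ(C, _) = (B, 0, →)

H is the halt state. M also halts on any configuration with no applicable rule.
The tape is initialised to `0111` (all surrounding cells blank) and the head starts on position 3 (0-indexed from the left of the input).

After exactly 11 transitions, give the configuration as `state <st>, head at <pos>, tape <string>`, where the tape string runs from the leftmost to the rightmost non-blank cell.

state=A head=3 tape=_011[1]   (A,1)→(C,#,←)
state=C head=2 tape=_01[1]#   (C,1)→(A,#,←)
state=A head=1 tape=_0[1]##   (A,1)→(C,#,←)
state=C head=0 tape=_[0]###   (C,0)→(A,1,→)
state=A head=1 tape=_1[#]##   (A,#)→(C,1,→)
state=C head=2 tape=_11[#]#   (C,#)→(B,0,←)
state=B head=1 tape=_1[1]0#   (B,1)→(A,0,←)
state=A head=0 tape=_[1]00#   (A,1)→(C,#,←)
state=C head=-1 tape=[_]#00#   (C,_)→(B,0,→)
state=B head=0 tape=0[#]00#   (B,#)→(A,#,→)
state=A head=1 tape=0#[0]0#   (A,0)→(H,1,←)
state=H head=0 tape=0[#]10#
After 11 steps: state H, head at 0, tape 0#10#.

state H, head at 0, tape 0#10#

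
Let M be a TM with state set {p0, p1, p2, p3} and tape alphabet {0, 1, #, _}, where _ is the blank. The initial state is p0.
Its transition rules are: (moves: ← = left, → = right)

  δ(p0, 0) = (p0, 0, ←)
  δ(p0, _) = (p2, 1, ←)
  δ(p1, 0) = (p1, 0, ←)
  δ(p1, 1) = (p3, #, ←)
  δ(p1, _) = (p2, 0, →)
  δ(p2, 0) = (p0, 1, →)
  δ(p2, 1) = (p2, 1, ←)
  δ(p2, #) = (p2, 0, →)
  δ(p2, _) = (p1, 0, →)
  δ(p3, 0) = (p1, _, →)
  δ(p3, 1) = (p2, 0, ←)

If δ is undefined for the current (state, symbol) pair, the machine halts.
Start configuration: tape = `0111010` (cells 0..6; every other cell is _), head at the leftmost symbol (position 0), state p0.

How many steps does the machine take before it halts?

state=p0 head=0 tape=__[0]111010   (p0,0)→(p0,0,←)
state=p0 head=-1 tape=_[_]0111010   (p0,_)→(p2,1,←)
state=p2 head=-2 tape=[_]10111010   (p2,_)→(p1,0,→)
state=p1 head=-1 tape=0[1]0111010   (p1,1)→(p3,#,←)
state=p3 head=-2 tape=[0]#0111010   (p3,0)→(p1,_,→)
state=p1 head=-1 tape=_[#]0111010
M halts after 5 transitions.

5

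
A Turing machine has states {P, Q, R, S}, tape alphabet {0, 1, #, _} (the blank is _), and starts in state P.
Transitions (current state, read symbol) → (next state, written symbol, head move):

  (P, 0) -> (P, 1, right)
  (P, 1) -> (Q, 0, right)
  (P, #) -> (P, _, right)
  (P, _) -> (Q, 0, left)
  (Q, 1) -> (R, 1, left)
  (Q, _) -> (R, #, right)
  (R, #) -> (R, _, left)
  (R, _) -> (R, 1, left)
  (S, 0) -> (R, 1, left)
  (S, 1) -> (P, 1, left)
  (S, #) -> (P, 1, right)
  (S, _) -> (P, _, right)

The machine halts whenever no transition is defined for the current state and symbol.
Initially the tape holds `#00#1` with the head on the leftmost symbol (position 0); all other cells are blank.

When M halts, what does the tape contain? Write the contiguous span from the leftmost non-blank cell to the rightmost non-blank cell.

11_0_1

P | [#]00#1__   read # → write _, move right, go to P
P | _[0]0#1__   read 0 → write 1, move right, go to P
P | _1[0]#1__   read 0 → write 1, move right, go to P
P | _11[#]1__   read # → write _, move right, go to P
P | _11_[1]__   read 1 → write 0, move right, go to Q
Q | _11_0[_]_   read _ → write #, move right, go to R
R | _11_0#[_]   read _ → write 1, move left, go to R
R | _11_0[#]1   read # → write _, move left, go to R
R | _11_[0]_1
The non-blank tape span at halt is 11_0_1.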